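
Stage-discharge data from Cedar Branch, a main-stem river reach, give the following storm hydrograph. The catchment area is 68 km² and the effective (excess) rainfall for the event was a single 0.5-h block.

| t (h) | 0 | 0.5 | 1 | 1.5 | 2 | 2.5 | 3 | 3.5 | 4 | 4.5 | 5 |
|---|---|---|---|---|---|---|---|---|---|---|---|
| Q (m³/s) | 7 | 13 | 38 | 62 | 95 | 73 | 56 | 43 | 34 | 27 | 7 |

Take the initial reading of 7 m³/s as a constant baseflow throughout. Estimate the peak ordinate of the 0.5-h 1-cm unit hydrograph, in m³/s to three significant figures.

U_p ≈ 87.9 m³/s

Direct runoff: 0.0, 6.0, 31.0, 55.0, 88.0, 66.0, 49.0, 36.0, 27.0, 20.0, 0.0 m³/s; ΣQ_DR = 378.0 m³/s, peak = 88.0 m³/s.
Runoff depth d = ΣQ_DR·Δt / A = 378.0 × 1800 / (68 km²) = 10.01 mm.
The 1-cm UH is the DRH scaled by (10 mm)/d, so U_p = 88.0 × 10/10.01 = 87.9 m³/s.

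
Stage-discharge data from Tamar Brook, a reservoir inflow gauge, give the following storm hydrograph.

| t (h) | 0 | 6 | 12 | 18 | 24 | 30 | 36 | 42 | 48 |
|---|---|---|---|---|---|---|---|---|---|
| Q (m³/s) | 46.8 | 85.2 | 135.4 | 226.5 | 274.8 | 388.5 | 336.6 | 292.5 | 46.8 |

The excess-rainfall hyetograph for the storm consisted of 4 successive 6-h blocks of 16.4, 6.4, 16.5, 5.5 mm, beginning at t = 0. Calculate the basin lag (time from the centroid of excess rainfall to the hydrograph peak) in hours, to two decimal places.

Centroid of excess rainfall: t_c = Σ P_i·t̄_i / ΣP_i = 10.4866 h (block centres at 3, 9, 15, 21 h).
Hydrograph peak occurs at t = 30 h, so basin lag t_L = 30 − 10.4866 = 19.51 h.

t_L ≈ 19.51 h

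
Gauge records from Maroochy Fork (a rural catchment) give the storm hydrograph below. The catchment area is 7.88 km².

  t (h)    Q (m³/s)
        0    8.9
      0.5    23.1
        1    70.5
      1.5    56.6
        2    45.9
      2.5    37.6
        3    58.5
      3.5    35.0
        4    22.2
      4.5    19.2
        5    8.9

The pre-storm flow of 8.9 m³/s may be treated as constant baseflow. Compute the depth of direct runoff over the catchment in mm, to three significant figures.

d ≈ 65.9 mm

Direct runoff: 0.0, 14.2, 61.6, 47.7, 37.0, 28.7, 49.6, 26.1, 13.3, 10.3, 0.0 m³/s; ΣQ_DR = 288.5 m³/s.
V = ΣQ_DR · Δt = 288.5 × 1800 s = 5.193 × 10^5 m³.
Over A = 7.88 km², depth = V / A = 65.9 mm.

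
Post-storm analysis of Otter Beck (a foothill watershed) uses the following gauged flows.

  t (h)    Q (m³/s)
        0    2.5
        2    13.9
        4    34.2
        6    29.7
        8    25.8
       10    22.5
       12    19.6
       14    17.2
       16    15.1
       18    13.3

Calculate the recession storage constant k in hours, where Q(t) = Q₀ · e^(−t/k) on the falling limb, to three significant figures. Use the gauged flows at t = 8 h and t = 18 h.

On the falling limb, Q drops from 25.8 to 13.3 m³/s between t = 8 h and t = 18 h (Δt = 10 h).
k = −Δt / ln(Q₂/Q₁) = −10 / ln(13.3/25.8) = 15.1 h.

k ≈ 15.1 h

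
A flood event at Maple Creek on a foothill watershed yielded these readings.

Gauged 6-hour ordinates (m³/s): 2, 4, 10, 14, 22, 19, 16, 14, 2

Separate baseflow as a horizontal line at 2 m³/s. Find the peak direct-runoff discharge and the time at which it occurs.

Subtracting baseflow gives direct-runoff ordinates: 0.0, 2.0, 8.0, 12.0, 20.0, 17.0, 14.0, 12.0, 0.0 m³/s.
The maximum is 20.0 m³/s, occurring at the reading for t = 24 h.

Q_p = 20.0 m³/s at t = 24 h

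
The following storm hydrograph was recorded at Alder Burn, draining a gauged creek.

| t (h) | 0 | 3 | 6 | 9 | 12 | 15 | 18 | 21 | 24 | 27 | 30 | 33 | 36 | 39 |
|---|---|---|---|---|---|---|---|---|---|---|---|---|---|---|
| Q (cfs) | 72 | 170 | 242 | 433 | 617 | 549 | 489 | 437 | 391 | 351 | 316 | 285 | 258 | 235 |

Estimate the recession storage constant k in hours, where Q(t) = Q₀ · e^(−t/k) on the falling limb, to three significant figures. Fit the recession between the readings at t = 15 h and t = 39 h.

On the falling limb, Q drops from 549 to 235 cfs between t = 15 h and t = 39 h (Δt = 24 h).
k = −Δt / ln(Q₂/Q₁) = −24 / ln(235/549) = 28.3 h.

k ≈ 28.3 h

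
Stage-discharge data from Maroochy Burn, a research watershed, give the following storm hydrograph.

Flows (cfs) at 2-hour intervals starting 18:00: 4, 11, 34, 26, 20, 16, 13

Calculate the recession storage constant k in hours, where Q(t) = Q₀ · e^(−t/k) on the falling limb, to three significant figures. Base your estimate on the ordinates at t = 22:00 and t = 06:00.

k ≈ 8.32 h

On the falling limb, Q drops from 34 to 13 cfs between t = 22:00 and t = 06:00 (Δt = 8 h).
k = −Δt / ln(Q₂/Q₁) = −8 / ln(13/34) = 8.32 h.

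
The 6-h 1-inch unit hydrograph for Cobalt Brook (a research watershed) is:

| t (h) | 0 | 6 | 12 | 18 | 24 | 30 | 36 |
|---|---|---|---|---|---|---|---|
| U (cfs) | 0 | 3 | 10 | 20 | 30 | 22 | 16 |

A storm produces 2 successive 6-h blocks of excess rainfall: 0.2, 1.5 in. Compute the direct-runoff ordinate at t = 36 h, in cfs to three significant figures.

By discrete convolution, Q_j = Σ (P_i / 1 in) · U_{j−i}.
At t = 36 h (j=6): Q = (0.2/1)·16 + (1.5/1)·22 = 36.2 cfs.

Q ≈ 36.2 cfs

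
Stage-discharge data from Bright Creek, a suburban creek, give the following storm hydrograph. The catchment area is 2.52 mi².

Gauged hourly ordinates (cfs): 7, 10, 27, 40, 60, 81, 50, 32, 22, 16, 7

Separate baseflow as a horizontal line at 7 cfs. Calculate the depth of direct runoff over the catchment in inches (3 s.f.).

d ≈ 0.169 in

Direct runoff: 0.0, 3.0, 20.0, 33.0, 53.0, 74.0, 43.0, 25.0, 15.0, 9.0, 0.0 cfs; ΣQ_DR = 275.0 cfs.
V = ΣQ_DR · Δt = 275.0 × 3600 s = 9.900 × 10^5 ft³.
Over A = 2.52 mi², depth = V / A = 0.169 in.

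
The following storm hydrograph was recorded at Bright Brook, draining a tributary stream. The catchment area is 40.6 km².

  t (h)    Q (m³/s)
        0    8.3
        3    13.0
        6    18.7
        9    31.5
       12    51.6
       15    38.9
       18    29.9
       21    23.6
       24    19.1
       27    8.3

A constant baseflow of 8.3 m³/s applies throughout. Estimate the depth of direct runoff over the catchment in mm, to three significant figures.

Direct runoff: 0.0, 4.7, 10.4, 23.2, 43.3, 30.6, 21.6, 15.3, 10.8, 0.0 m³/s; ΣQ_DR = 159.9 m³/s.
V = ΣQ_DR · Δt = 159.9 × 10800 s = 1.727 × 10^6 m³.
Over A = 40.6 km², depth = V / A = 42.5 mm.

d ≈ 42.5 mm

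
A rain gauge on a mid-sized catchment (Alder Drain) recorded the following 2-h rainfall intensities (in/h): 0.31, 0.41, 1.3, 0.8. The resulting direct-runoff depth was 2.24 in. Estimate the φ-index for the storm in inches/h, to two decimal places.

φ ≈ 0.49 in/h

Only the 2 blocks with intensity above φ contribute runoff: 1.3, 0.8 in/h.
Σ(I−φ)·Δt = d  ⇒  (1.3+0.8 − 2φ)·2 = 2.24
φ = (2.100 − 2.24/2) / 2 = 0.49 in/h.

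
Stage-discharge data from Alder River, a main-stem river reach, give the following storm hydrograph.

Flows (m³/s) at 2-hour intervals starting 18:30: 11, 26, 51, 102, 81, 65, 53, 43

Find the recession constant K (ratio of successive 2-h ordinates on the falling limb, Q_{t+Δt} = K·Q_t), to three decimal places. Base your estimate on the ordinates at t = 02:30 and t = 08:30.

Using the recession-limb readings at t = 02:30 and t = 08:30: Q falls from 81 to 43 m³/s over 3 intervals.
K = (Q₂/Q₁)^(1/3) = (43/81)^(1/3) = 0.810.

K ≈ 0.810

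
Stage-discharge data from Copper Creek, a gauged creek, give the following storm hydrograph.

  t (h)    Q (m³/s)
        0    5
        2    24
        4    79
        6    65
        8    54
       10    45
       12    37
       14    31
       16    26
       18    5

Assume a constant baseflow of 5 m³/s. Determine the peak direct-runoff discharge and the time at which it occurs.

Q_p = 74.0 m³/s at t = 4 h

Subtracting baseflow gives direct-runoff ordinates: 0.0, 19.0, 74.0, 60.0, 49.0, 40.0, 32.0, 26.0, 21.0, 0.0 m³/s.
The maximum is 74.0 m³/s, occurring at the reading for t = 4 h.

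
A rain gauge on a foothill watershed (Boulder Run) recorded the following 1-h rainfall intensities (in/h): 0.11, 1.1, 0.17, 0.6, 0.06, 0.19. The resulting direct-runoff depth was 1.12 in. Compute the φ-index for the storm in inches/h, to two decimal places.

φ ≈ 0.29 in/h

Only the 2 blocks with intensity above φ contribute runoff: 1.1, 0.6 in/h.
Σ(I−φ)·Δt = d  ⇒  (1.1+0.6 − 2φ)·1 = 1.12
φ = (1.700 − 1.12/1) / 2 = 0.29 in/h.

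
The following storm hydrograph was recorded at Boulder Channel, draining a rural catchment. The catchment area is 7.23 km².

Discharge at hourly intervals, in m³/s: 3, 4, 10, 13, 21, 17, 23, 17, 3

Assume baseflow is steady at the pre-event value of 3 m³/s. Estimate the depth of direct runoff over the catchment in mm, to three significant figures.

d ≈ 41.8 mm

Direct runoff: 0.0, 1.0, 7.0, 10.0, 18.0, 14.0, 20.0, 14.0, 0.0 m³/s; ΣQ_DR = 84.00 m³/s.
V = ΣQ_DR · Δt = 84.00 × 3600 s = 3.024 × 10^5 m³.
Over A = 7.23 km², depth = V / A = 41.8 mm.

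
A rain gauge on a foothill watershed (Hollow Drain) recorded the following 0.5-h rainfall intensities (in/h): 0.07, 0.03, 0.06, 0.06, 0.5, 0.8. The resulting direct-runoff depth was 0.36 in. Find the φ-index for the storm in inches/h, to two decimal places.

φ ≈ 0.29 in/h

Only the 2 blocks with intensity above φ contribute runoff: 0.5, 0.8 in/h.
Σ(I−φ)·Δt = d  ⇒  (0.5+0.8 − 2φ)·0.5 = 0.36
φ = (1.300 − 0.36/0.5) / 2 = 0.29 in/h.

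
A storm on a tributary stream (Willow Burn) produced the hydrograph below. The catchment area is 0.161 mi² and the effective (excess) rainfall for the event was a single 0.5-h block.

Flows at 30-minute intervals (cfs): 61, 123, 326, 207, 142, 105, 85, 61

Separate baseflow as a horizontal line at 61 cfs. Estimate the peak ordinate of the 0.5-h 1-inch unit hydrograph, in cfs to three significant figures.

U_p ≈ 88.5 cfs

Direct runoff: 0.0, 62.0, 265.0, 146.0, 81.0, 44.0, 24.0, 0.0 cfs; ΣQ_DR = 622.0 cfs, peak = 265.0 cfs.
Runoff depth d = ΣQ_DR·Δt / A = 622.0 × 1800 / (0.161 mi²) = 2.993 in.
The 1-inch UH is the DRH scaled by (1 in)/d, so U_p = 265.0 × 1/2.993 = 88.5 cfs.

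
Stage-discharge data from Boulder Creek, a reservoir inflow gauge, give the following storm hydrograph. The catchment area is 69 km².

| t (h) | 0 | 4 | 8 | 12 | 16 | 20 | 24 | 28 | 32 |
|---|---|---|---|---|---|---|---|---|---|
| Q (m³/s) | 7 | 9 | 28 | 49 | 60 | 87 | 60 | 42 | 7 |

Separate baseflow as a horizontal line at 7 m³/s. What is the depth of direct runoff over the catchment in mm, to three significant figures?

d ≈ 59.7 mm

Direct runoff: 0.0, 2.0, 21.0, 42.0, 53.0, 80.0, 53.0, 35.0, 0.0 m³/s; ΣQ_DR = 286.0 m³/s.
V = ΣQ_DR · Δt = 286.0 × 14400 s = 4.118 × 10^6 m³.
Over A = 69 km², depth = V / A = 59.7 mm.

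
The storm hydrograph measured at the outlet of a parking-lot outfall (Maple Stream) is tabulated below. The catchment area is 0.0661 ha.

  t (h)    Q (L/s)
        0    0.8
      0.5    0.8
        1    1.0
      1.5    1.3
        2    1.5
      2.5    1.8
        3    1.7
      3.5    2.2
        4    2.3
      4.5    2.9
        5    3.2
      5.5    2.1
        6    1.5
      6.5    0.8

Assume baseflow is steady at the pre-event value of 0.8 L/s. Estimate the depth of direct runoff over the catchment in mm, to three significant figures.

d ≈ 34.6 mm

Direct runoff: 0.0, 0.0, 0.2, 0.5, 0.7, 1.0, 0.9, 1.4, 1.5, 2.1, 2.4, 1.3, 0.7, 0.0 L/s; ΣQ_DR = 12.70 L/s.
V = ΣQ_DR · Δt = 12.70 × 1800 s = 22860 L.
Over A = 0.0661 ha, depth = V / A = 34.6 mm.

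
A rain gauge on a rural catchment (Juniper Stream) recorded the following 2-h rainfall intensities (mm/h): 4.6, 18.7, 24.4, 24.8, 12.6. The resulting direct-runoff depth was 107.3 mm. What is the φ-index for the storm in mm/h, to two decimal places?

φ ≈ 6.71 mm/h

Only the 4 blocks with intensity above φ contribute runoff: 18.7, 24.4, 24.8, 12.6 mm/h.
Σ(I−φ)·Δt = d  ⇒  (18.7+24.4+24.8+12.6 − 4φ)·2 = 107.3
φ = (80.50 − 107.3/2) / 4 = 6.71 mm/h.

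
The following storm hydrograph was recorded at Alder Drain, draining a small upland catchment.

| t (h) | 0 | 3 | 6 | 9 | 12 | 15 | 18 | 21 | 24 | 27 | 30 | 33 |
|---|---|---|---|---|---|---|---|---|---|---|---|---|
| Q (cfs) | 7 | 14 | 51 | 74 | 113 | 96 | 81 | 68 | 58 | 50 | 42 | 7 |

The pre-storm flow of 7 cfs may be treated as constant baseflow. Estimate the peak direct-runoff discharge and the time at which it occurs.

Q_p = 106.0 cfs at t = 12 h

Subtracting baseflow gives direct-runoff ordinates: 0.0, 7.0, 44.0, 67.0, 106.0, 89.0, 74.0, 61.0, 51.0, 43.0, 35.0, 0.0 cfs.
The maximum is 106.0 cfs, occurring at the reading for t = 12 h.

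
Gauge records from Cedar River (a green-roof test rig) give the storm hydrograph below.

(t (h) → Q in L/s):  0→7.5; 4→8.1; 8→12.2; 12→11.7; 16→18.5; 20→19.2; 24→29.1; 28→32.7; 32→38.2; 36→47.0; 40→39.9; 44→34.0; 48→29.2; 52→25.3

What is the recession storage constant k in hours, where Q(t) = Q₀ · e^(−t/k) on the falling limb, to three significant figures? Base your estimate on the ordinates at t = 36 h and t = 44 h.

On the falling limb, Q drops from 47.0 to 34.0 L/s between t = 36 h and t = 44 h (Δt = 8 h).
k = −Δt / ln(Q₂/Q₁) = −8 / ln(34.0/47.0) = 24.7 h.

k ≈ 24.7 h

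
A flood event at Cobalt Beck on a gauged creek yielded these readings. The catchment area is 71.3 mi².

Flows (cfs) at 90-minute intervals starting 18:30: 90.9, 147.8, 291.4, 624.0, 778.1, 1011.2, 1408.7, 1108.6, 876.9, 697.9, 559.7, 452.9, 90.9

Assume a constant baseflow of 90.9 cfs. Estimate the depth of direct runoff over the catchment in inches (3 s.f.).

d ≈ 0.227 in

Direct runoff: 0.0, 56.9, 200.5, 533.1, 687.2, 920.3, 1317.8, 1017.7, 786.0, 607.0, 468.8, 362.0, 0.0 cfs; ΣQ_DR = 6957 cfs.
V = ΣQ_DR · Δt = 6957 × 5400 s = 3.757 × 10^7 ft³.
Over A = 71.3 mi², depth = V / A = 0.227 in.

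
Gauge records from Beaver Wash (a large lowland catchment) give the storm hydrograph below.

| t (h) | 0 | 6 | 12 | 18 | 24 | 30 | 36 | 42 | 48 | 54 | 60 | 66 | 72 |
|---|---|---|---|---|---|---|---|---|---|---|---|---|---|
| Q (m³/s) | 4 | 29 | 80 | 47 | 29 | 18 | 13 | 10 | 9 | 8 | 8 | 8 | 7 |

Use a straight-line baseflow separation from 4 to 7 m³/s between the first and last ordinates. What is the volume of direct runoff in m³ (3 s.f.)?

Direct-runoff ordinates (Q − Q_b): 0.00, 24.75, 75.50, 42.25, 24.00, 12.75, 7.50, 4.25, 3.00, 1.75, 1.50, 1.25, 0.00 m³/s.
ΣQ_DR = 198.5 m³/s.
With Δt = 6 h = 21600 s, V = ΣQ_DR · Δt = 198.5 × 21600 = 4.29 × 10^6 m³.

V ≈ 4.29 × 10^6 m³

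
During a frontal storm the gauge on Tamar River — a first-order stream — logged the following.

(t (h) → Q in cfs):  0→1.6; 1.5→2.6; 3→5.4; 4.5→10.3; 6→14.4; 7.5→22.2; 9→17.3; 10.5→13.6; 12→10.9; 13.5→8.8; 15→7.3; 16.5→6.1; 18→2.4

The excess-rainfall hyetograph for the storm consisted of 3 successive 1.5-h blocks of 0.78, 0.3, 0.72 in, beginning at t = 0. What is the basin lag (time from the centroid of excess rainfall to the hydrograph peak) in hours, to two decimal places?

Centroid of excess rainfall: t_c = Σ P_i·t̄_i / ΣP_i = 2.2000 h (block centres at 0.75, 2.25, 3.75 h).
Hydrograph peak occurs at t = 7.5 h, so basin lag t_L = 7.5 − 2.2000 = 5.30 h.

t_L ≈ 5.30 h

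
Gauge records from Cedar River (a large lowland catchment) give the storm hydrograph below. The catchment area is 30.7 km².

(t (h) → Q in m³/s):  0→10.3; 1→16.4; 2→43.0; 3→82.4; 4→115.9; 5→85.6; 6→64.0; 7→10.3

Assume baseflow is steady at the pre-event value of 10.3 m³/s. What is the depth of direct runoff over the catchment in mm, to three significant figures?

d ≈ 40.5 mm

Direct runoff: 0.0, 6.1, 32.7, 72.1, 105.6, 75.3, 53.7, 0.0 m³/s; ΣQ_DR = 345.5 m³/s.
V = ΣQ_DR · Δt = 345.5 × 3600 s = 1.244 × 10^6 m³.
Over A = 30.7 km², depth = V / A = 40.5 mm.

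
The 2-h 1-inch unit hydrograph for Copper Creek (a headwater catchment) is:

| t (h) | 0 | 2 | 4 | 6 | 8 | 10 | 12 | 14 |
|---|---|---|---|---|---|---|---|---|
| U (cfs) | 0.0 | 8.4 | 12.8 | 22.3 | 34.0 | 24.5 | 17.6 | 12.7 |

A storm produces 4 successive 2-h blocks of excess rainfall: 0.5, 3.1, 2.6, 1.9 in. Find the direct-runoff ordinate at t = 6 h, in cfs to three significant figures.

Q ≈ 72.7 cfs

By discrete convolution, Q_j = Σ (P_i / 1 in) · U_{j−i}.
At t = 6 h (j=3): Q = (0.5/1)·22.3 + (3.1/1)·12.8 + (2.6/1)·8.4 + (1.9/1)·0.0 = 72.7 cfs.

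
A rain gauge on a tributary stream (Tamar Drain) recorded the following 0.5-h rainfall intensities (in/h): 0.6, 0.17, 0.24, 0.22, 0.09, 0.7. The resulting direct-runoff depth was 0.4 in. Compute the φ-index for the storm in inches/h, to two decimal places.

Only the 2 blocks with intensity above φ contribute runoff: 0.6, 0.7 in/h.
Σ(I−φ)·Δt = d  ⇒  (0.6+0.7 − 2φ)·0.5 = 0.4
φ = (1.300 − 0.4/0.5) / 2 = 0.25 in/h.

φ ≈ 0.25 in/h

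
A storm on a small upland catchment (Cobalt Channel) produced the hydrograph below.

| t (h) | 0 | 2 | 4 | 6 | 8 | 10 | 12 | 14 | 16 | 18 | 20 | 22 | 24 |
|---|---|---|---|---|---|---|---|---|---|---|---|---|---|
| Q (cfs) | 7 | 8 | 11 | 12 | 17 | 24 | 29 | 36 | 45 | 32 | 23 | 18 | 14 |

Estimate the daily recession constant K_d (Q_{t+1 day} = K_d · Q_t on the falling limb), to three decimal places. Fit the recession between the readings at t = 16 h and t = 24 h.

K_d ≈ 0.030

Between t = 16 h and t = 24 h the flow falls from 45 to 14 cfs over 4×2 h = 8 h.
Per-interval ratio K = (14/45)^(1/4) = 0.7468; K_d = K^(24/2) = 0.030.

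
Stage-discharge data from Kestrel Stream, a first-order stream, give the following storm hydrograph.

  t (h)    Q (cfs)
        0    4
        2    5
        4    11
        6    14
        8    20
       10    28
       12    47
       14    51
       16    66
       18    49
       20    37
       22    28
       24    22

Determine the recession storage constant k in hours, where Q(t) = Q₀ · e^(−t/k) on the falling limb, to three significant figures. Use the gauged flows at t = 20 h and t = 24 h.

k ≈ 7.69 h

On the falling limb, Q drops from 37 to 22 cfs between t = 20 h and t = 24 h (Δt = 4 h).
k = −Δt / ln(Q₂/Q₁) = −4 / ln(22/37) = 7.69 h.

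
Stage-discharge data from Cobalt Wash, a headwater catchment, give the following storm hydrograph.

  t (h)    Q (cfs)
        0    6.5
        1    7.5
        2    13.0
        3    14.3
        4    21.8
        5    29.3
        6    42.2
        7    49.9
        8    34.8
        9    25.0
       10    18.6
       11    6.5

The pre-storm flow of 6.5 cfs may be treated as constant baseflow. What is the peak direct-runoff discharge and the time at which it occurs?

Subtracting baseflow gives direct-runoff ordinates: 0.0, 1.0, 6.5, 7.8, 15.3, 22.8, 35.7, 43.4, 28.3, 18.5, 12.1, 0.0 cfs.
The maximum is 43.4 cfs, occurring at the reading for t = 7 h.

Q_p = 43.4 cfs at t = 7 h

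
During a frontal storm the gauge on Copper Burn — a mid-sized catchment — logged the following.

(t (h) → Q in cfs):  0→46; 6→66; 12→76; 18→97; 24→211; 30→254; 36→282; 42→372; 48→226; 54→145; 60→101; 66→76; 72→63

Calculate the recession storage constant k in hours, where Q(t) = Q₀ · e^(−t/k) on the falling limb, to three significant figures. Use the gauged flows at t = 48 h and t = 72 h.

k ≈ 18.8 h

On the falling limb, Q drops from 226 to 63 cfs between t = 48 h and t = 72 h (Δt = 24 h).
k = −Δt / ln(Q₂/Q₁) = −24 / ln(63/226) = 18.8 h.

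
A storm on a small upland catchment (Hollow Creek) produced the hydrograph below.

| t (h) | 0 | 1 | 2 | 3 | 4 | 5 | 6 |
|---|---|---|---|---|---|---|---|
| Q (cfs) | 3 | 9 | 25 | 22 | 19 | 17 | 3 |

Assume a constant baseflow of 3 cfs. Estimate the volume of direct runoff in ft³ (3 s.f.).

Direct-runoff ordinates (Q − Q_b): 0.0, 6.0, 22.0, 19.0, 16.0, 14.0, 0.0 cfs.
ΣQ_DR = 77.00 cfs.
With Δt = 1 h = 3600 s, V = ΣQ_DR · Δt = 77.00 × 3600 = 2.77 × 10^5 ft³.

V ≈ 2.77 × 10^5 ft³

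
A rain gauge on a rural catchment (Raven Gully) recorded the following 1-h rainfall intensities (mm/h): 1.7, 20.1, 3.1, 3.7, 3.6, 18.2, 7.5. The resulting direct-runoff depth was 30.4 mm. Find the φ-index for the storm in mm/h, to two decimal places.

φ ≈ 5.13 mm/h

Only the 3 blocks with intensity above φ contribute runoff: 20.1, 18.2, 7.5 mm/h.
Σ(I−φ)·Δt = d  ⇒  (20.1+18.2+7.5 − 3φ)·1 = 30.4
φ = (45.80 − 30.4/1) / 3 = 5.13 mm/h.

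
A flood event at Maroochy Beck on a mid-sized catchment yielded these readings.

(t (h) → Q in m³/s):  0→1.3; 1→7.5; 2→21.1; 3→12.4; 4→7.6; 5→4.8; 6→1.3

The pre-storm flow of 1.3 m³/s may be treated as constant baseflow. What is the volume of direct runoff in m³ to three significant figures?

Direct-runoff ordinates (Q − Q_b): 0.0, 6.2, 19.8, 11.1, 6.3, 3.5, 0.0 m³/s.
ΣQ_DR = 46.90 m³/s.
With Δt = 1 h = 3600 s, V = ΣQ_DR · Δt = 46.90 × 3600 = 1.69 × 10^5 m³.

V ≈ 1.69 × 10^5 m³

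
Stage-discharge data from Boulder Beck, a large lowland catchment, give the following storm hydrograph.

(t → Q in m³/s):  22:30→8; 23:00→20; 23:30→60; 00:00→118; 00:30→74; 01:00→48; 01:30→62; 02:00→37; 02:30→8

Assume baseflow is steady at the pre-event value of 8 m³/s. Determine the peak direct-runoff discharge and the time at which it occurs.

Subtracting baseflow gives direct-runoff ordinates: 0.0, 12.0, 52.0, 110.0, 66.0, 40.0, 54.0, 29.0, 0.0 m³/s.
The maximum is 110.0 m³/s, occurring at the reading for t = 00:00.

Q_p = 110.0 m³/s at t = 00:00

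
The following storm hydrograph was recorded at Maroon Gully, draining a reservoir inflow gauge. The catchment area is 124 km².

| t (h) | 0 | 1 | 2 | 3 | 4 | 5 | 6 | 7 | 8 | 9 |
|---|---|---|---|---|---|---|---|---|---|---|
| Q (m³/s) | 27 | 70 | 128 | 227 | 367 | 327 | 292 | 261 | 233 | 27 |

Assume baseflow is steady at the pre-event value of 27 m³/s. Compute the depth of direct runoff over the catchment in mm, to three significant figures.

d ≈ 49.0 mm

Direct runoff: 0.0, 43.0, 101.0, 200.0, 340.0, 300.0, 265.0, 234.0, 206.0, 0.0 m³/s; ΣQ_DR = 1689 m³/s.
V = ΣQ_DR · Δt = 1689 × 3600 s = 6.080 × 10^6 m³.
Over A = 124 km², depth = V / A = 49.0 mm.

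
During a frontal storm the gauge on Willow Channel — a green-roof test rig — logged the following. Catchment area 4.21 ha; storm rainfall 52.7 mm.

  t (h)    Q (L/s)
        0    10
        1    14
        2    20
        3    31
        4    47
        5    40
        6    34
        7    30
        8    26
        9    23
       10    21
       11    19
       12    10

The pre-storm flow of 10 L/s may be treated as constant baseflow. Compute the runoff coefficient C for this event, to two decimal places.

ΣQ_DR = 195.0 L/s; V = ΣQ_DR·Δt = 7.020 × 10^5 L.
Runoff depth d = V / A = 16.67 mm.
C = d / P = 16.67 / 52.7 = 0.32.

C ≈ 0.32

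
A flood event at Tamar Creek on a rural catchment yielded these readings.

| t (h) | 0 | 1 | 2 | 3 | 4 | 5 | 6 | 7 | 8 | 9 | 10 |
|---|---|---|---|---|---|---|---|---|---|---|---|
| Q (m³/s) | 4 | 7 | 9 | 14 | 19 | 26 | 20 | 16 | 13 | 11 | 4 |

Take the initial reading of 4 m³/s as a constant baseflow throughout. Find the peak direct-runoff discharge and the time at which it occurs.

Subtracting baseflow gives direct-runoff ordinates: 0.0, 3.0, 5.0, 10.0, 15.0, 22.0, 16.0, 12.0, 9.0, 7.0, 0.0 m³/s.
The maximum is 22.0 m³/s, occurring at the reading for t = 5 h.

Q_p = 22.0 m³/s at t = 5 h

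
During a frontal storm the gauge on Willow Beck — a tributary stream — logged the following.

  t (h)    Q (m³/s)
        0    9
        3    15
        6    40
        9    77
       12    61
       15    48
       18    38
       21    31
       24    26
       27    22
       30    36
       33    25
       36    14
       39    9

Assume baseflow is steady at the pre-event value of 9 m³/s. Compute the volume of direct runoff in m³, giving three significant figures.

Direct-runoff ordinates (Q − Q_b): 0.0, 6.0, 31.0, 68.0, 52.0, 39.0, 29.0, 22.0, 17.0, 13.0, 27.0, 16.0, 5.0, 0.0 m³/s.
ΣQ_DR = 325.0 m³/s.
With Δt = 3 h = 10800 s, V = ΣQ_DR · Δt = 325.0 × 10800 = 3.51 × 10^6 m³.

V ≈ 3.51 × 10^6 m³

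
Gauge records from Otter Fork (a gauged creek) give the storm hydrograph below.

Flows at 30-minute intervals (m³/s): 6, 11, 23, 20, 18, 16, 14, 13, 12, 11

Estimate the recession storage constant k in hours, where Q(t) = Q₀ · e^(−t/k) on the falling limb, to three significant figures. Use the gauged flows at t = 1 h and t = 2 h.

On the falling limb, Q drops from 23 to 18 m³/s between t = 1 h and t = 2 h (Δt = 1 h).
k = −Δt / ln(Q₂/Q₁) = −1 / ln(18/23) = 4.08 h.

k ≈ 4.08 h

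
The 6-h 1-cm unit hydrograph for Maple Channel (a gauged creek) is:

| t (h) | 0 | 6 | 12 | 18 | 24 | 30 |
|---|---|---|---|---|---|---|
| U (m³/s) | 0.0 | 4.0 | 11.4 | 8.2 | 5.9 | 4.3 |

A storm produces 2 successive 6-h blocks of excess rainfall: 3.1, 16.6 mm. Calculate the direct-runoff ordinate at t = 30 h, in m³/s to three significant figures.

Q ≈ 11.1 m³/s

By discrete convolution, Q_j = Σ (P_i / 10 mm) · U_{j−i}.
At t = 30 h (j=5): Q = (3.1/10)·4.3 + (16.6/10)·5.9 = 11.1 m³/s.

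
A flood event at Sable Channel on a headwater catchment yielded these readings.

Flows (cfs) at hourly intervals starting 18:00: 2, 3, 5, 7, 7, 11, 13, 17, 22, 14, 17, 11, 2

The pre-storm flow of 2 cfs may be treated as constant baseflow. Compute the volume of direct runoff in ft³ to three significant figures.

Direct-runoff ordinates (Q − Q_b): 0.0, 1.0, 3.0, 5.0, 5.0, 9.0, 11.0, 15.0, 20.0, 12.0, 15.0, 9.0, 0.0 cfs.
ΣQ_DR = 105.0 cfs.
With Δt = 1 h = 3600 s, V = ΣQ_DR · Δt = 105.0 × 3600 = 3.78 × 10^5 ft³.

V ≈ 3.78 × 10^5 ft³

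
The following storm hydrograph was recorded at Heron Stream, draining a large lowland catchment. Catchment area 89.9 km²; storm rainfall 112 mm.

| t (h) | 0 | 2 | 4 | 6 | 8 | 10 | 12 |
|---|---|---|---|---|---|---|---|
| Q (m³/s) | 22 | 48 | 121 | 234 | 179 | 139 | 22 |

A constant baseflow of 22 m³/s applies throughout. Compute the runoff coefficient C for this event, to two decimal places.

C ≈ 0.44

ΣQ_DR = 611.0 m³/s; V = ΣQ_DR·Δt = 4.399 × 10^6 m³.
Runoff depth d = V / A = 48.93 mm.
C = d / P = 48.93 / 112 = 0.44.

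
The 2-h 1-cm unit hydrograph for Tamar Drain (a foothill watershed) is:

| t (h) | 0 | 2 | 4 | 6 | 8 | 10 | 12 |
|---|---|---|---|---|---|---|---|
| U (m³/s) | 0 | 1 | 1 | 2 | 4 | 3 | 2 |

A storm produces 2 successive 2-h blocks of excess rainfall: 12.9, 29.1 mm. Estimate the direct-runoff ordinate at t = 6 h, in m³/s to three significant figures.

Q ≈ 5.49 m³/s

By discrete convolution, Q_j = Σ (P_i / 10 mm) · U_{j−i}.
At t = 6 h (j=3): Q = (12.9/10)·2 + (29.1/10)·1 = 5.49 m³/s.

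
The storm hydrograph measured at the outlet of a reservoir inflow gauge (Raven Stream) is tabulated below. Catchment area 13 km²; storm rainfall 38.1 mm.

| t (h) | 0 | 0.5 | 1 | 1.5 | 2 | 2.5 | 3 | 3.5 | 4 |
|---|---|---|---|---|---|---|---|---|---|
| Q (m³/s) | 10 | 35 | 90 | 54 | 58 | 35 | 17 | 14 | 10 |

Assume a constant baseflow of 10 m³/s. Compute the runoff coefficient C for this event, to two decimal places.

ΣQ_DR = 233.0 m³/s; V = ΣQ_DR·Δt = 4.194 × 10^5 m³.
Runoff depth d = V / A = 32.26 mm.
C = d / P = 32.26 / 38.1 = 0.85.

C ≈ 0.85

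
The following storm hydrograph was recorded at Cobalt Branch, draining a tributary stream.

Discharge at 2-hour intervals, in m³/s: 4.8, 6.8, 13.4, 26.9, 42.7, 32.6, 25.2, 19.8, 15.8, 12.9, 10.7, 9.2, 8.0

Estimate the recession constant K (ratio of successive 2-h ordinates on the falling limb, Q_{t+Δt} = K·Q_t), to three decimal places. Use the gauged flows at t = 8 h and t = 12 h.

Using the recession-limb readings at t = 8 h and t = 12 h: Q falls from 42.7 to 25.2 m³/s over 2 intervals.
K = (Q₂/Q₁)^(1/2) = (25.2/42.7)^(1/2) = 0.768.

K ≈ 0.768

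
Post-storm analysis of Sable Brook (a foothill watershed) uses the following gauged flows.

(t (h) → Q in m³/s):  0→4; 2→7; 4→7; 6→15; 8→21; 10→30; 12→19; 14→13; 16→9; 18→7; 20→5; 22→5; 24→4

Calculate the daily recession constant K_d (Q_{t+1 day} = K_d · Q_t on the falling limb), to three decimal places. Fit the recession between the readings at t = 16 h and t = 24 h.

Between t = 16 h and t = 24 h the flow falls from 9 to 4 m³/s over 4×2 h = 8 h.
Per-interval ratio K = (4/9)^(1/4) = 0.8165; K_d = K^(24/2) = 0.088.

K_d ≈ 0.088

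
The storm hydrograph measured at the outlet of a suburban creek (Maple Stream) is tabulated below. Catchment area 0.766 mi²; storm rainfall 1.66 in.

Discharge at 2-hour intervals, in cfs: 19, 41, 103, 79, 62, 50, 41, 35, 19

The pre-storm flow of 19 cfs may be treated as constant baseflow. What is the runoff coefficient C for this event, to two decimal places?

C ≈ 0.68

ΣQ_DR = 278.0 cfs; V = ΣQ_DR·Δt = 2.002 × 10^6 ft³.
Runoff depth d = V / A = 1.125 in.
C = d / P = 1.125 / 1.66 = 0.68.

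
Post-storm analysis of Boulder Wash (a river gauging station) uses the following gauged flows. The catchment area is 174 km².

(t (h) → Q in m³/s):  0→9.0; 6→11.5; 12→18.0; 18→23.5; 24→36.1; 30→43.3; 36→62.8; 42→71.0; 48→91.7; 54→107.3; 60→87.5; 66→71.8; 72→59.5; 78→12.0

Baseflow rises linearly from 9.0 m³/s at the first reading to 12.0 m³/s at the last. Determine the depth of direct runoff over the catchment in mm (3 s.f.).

d ≈ 69.3 mm

Direct runoff: 0.00, 2.27, 8.54, 13.81, 26.18, 33.15, 52.42, 60.38, 80.85, 96.22, 76.19, 60.26, 47.73, 0.00 m³/s; ΣQ_DR = 558.0 m³/s.
V = ΣQ_DR · Δt = 558.0 × 21600 s = 1.205 × 10^7 m³.
Over A = 174 km², depth = V / A = 69.3 mm.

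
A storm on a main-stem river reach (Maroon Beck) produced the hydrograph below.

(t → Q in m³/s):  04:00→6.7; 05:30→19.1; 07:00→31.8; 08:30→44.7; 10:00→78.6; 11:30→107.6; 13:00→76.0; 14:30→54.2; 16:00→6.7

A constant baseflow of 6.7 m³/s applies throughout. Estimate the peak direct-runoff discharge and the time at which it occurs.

Q_p = 100.9 m³/s at t = 11:30

Subtracting baseflow gives direct-runoff ordinates: 0.0, 12.4, 25.1, 38.0, 71.9, 100.9, 69.3, 47.5, 0.0 m³/s.
The maximum is 100.9 m³/s, occurring at the reading for t = 11:30.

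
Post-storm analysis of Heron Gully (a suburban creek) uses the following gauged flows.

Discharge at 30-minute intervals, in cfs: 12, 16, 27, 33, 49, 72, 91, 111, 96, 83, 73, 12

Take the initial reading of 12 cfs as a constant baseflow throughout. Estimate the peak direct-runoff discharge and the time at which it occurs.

Subtracting baseflow gives direct-runoff ordinates: 0.0, 4.0, 15.0, 21.0, 37.0, 60.0, 79.0, 99.0, 84.0, 71.0, 61.0, 0.0 cfs.
The maximum is 99.0 cfs, occurring at the reading for t = 3.5 h.

Q_p = 99.0 cfs at t = 3.5 h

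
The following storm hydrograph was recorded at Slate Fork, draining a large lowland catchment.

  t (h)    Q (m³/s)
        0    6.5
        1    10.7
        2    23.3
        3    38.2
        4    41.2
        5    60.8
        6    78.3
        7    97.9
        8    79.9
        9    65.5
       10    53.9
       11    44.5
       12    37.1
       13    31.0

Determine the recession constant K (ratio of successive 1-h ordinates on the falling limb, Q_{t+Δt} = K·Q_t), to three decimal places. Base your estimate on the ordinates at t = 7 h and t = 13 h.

Using the recession-limb readings at t = 7 h and t = 13 h: Q falls from 97.9 to 31.0 m³/s over 6 intervals.
K = (Q₂/Q₁)^(1/6) = (31.0/97.9)^(1/6) = 0.826.

K ≈ 0.826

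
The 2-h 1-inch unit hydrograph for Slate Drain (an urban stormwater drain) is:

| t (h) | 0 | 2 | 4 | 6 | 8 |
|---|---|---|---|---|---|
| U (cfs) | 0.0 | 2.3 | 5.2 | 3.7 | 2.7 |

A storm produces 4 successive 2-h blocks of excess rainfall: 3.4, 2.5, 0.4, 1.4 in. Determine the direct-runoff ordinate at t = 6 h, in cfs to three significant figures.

Q ≈ 26.5 cfs

By discrete convolution, Q_j = Σ (P_i / 1 in) · U_{j−i}.
At t = 6 h (j=3): Q = (3.4/1)·3.7 + (2.5/1)·5.2 + (0.4/1)·2.3 + (1.4/1)·0.0 = 26.5 cfs.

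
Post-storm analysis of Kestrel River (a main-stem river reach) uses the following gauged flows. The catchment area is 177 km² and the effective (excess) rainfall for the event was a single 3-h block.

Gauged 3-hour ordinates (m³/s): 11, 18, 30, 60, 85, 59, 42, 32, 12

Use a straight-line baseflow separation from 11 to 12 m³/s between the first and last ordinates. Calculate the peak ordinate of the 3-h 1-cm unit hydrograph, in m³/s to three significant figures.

U_p ≈ 49.1 m³/s

Direct runoff: 0.00, 6.88, 18.75, 48.62, 73.50, 47.38, 30.25, 20.12, 0.00 m³/s; ΣQ_DR = 245.5 m³/s, peak = 73.50 m³/s.
Runoff depth d = ΣQ_DR·Δt / A = 245.5 × 10800 / (177 km²) = 14.98 mm.
The 1-cm UH is the DRH scaled by (10 mm)/d, so U_p = 73.50 × 10/14.98 = 49.1 m³/s.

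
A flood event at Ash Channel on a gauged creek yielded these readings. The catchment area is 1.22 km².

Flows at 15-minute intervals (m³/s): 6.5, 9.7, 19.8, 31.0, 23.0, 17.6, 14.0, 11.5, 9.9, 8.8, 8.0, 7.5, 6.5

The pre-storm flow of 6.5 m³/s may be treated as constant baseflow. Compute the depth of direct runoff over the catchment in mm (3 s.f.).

d ≈ 65.9 mm

Direct runoff: 0.0, 3.2, 13.3, 24.5, 16.5, 11.1, 7.5, 5.0, 3.4, 2.3, 1.5, 1.0, 0.0 m³/s; ΣQ_DR = 89.30 m³/s.
V = ΣQ_DR · Δt = 89.30 × 900 s = 80370 m³.
Over A = 1.22 km², depth = V / A = 65.9 mm.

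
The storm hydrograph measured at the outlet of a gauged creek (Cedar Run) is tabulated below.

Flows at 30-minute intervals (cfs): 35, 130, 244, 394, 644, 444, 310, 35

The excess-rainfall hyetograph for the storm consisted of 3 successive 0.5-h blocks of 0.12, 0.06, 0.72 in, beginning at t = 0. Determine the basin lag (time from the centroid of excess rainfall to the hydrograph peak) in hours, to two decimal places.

Centroid of excess rainfall: t_c = Σ P_i·t̄_i / ΣP_i = 1.0833 h (block centres at 0.25, 0.75, 1.25 h).
Hydrograph peak occurs at t = 2 h, so basin lag t_L = 2 − 1.0833 = 0.92 h.

t_L ≈ 0.92 h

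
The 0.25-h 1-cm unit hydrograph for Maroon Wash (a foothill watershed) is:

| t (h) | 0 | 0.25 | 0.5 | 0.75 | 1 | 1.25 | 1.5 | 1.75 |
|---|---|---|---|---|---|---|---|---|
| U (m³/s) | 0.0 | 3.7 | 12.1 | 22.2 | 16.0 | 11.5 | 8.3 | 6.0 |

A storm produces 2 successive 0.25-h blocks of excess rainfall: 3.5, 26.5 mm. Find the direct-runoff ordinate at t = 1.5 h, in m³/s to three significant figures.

Q ≈ 33.4 m³/s

By discrete convolution, Q_j = Σ (P_i / 10 mm) · U_{j−i}.
At t = 1.5 h (j=6): Q = (3.5/10)·8.3 + (26.5/10)·11.5 = 33.4 m³/s.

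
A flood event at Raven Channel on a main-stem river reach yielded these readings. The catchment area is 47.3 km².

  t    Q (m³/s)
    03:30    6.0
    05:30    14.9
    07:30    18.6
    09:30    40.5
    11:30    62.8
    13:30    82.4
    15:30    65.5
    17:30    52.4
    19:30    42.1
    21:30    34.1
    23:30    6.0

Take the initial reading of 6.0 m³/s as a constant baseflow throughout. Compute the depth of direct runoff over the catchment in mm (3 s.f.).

d ≈ 54.7 mm

Direct runoff: 0.0, 8.9, 12.6, 34.5, 56.8, 76.4, 59.5, 46.4, 36.1, 28.1, 0.0 m³/s; ΣQ_DR = 359.3 m³/s.
V = ΣQ_DR · Δt = 359.3 × 7200 s = 2.587 × 10^6 m³.
Over A = 47.3 km², depth = V / A = 54.7 mm.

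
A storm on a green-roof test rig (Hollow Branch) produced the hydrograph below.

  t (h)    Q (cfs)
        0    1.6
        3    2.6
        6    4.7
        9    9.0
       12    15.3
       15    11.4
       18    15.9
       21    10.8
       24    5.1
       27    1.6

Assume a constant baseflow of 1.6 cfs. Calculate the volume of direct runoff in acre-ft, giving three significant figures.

Direct-runoff ordinates (Q − Q_b): 0.0, 1.0, 3.1, 7.4, 13.7, 9.8, 14.3, 9.2, 3.5, 0.0 cfs.
ΣQ_DR = 62.00 cfs.
With Δt = 3 h = 10800 s, V = ΣQ_DR · Δt = 62.00 × 10800 = 6.70 × 10^5 ft³ = 15.4 acre-ft.

V ≈ 15.4 acre-ft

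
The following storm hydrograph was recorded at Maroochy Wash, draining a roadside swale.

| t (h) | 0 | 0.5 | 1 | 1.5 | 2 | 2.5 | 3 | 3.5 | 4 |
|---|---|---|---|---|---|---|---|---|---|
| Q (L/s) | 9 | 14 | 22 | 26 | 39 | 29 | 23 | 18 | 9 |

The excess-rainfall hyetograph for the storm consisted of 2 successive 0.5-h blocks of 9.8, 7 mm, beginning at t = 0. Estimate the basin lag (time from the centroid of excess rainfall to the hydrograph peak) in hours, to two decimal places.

Centroid of excess rainfall: t_c = Σ P_i·t̄_i / ΣP_i = 0.4583 h (block centres at 0.25, 0.75 h).
Hydrograph peak occurs at t = 2 h, so basin lag t_L = 2 − 0.4583 = 1.54 h.

t_L ≈ 1.54 h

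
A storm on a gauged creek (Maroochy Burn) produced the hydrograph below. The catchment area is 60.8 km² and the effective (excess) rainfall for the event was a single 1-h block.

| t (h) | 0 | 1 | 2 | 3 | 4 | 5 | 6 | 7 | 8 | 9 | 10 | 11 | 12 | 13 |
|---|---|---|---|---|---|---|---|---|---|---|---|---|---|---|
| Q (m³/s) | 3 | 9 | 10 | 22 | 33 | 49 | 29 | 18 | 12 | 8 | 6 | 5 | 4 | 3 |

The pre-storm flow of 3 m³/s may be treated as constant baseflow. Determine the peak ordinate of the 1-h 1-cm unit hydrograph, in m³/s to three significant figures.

U_p ≈ 46.0 m³/s

Direct runoff: 0.0, 6.0, 7.0, 19.0, 30.0, 46.0, 26.0, 15.0, 9.0, 5.0, 3.0, 2.0, 1.0, 0.0 m³/s; ΣQ_DR = 169.0 m³/s, peak = 46.0 m³/s.
Runoff depth d = ΣQ_DR·Δt / A = 169.0 × 3600 / (60.8 km²) = 10.01 mm.
The 1-cm UH is the DRH scaled by (10 mm)/d, so U_p = 46.0 × 10/10.01 = 46.0 m³/s.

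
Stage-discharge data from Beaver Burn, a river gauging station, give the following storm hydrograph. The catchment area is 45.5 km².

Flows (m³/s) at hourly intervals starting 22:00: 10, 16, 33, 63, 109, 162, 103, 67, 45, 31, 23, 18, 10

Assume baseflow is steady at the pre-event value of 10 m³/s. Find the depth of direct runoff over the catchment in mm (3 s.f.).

d ≈ 44.3 mm

Direct runoff: 0.0, 6.0, 23.0, 53.0, 99.0, 152.0, 93.0, 57.0, 35.0, 21.0, 13.0, 8.0, 0.0 m³/s; ΣQ_DR = 560.0 m³/s.
V = ΣQ_DR · Δt = 560.0 × 3600 s = 2.016 × 10^6 m³.
Over A = 45.5 km², depth = V / A = 44.3 mm.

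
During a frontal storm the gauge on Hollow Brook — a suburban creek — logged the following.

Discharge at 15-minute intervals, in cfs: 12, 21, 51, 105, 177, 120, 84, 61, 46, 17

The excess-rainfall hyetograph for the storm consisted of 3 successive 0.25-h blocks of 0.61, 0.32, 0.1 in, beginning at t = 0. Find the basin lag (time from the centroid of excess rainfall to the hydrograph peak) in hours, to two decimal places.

Centroid of excess rainfall: t_c = Σ P_i·t̄_i / ΣP_i = 0.2512 h (block centres at 0.125, 0.375, 0.625 h).
Hydrograph peak occurs at t = 1 h, so basin lag t_L = 1 − 0.2512 = 0.75 h.

t_L ≈ 0.75 h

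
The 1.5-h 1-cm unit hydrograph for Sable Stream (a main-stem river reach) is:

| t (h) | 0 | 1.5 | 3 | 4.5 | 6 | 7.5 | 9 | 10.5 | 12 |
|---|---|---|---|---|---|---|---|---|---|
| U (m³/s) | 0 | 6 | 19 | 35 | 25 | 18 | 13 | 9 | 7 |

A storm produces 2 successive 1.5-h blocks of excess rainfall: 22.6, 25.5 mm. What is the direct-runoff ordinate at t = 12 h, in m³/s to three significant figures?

By discrete convolution, Q_j = Σ (P_i / 10 mm) · U_{j−i}.
At t = 12 h (j=8): Q = (22.6/10)·7 + (25.5/10)·9 = 38.8 m³/s.

Q ≈ 38.8 m³/s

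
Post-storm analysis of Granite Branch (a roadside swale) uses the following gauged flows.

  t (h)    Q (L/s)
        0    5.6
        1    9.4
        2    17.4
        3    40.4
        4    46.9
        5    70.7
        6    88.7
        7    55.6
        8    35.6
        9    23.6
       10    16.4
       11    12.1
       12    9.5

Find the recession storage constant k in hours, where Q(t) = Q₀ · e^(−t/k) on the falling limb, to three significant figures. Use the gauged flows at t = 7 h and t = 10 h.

On the falling limb, Q drops from 55.6 to 16.4 L/s between t = 7 h and t = 10 h (Δt = 3 h).
k = −Δt / ln(Q₂/Q₁) = −3 / ln(16.4/55.6) = 2.46 h.

k ≈ 2.46 h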